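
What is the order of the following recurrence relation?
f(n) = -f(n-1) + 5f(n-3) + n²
The order is the largest lag k for which f(n-k) appears. Here the deepest term is f(n-3) (the n² term is non-homogeneous and does not affect the order), so the order is 3.

Order 3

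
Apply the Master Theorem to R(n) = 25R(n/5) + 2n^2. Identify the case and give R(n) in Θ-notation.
Master Theorem template: R(n) = a·R(n/b) + f(n).
Here: a=25, b=5, f(n)=2n^2
Compute log_b(a) = log_5(25) = 2.
f(n) = 2n^2 = Θ(n^2). Case 2: R(n) = Θ(n^2 log n).

Case 2: R(n) = Θ(n^2 log n)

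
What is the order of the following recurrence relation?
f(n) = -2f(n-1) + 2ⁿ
The order is the largest lag k for which f(n-k) appears. Here the deepest term is f(n-1) (the 2ⁿ term is non-homogeneous and does not affect the order), so the order is 1.

Order 1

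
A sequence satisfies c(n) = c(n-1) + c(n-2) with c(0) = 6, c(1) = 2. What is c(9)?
Computing the sequence terms:
6, 2, 8, 10, 18, 28, 46, 74, 120, 194

194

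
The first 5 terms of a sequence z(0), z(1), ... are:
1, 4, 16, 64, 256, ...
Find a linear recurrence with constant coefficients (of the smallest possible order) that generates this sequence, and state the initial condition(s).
Look for the lowest-order linear relation among consecutive terms.
Observation: each term is 4× the previous.
Check at n=2: 4·4 = 16. ✓

z(n) = 4 × z(n-1), z(0) = 1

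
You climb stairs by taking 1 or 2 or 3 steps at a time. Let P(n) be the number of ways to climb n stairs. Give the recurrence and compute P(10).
Condition on the size of the last step (1 to 3): before it there were n-1, …, n-3 stairs climbed, and these cases are disjoint, so P(n) = P(n-1) + P(n-2) + P(n-3) (order-3 linear recurrence).
Initial conditions by direct count (compositions of i into parts ≤ 3): P(1) = 1; P(2) = 2; P(3) = 4.
Iterating the recurrence: P(4) = 7, P(5) = 13, P(6) = 24, P(7) = 44, P(8) = 81, P(9) = 149, P(10) = 274.

P(n) = P(n-1) + P(n-2) + P(n-3), P(1) = 1, P(2) = 2, P(3) = 4; P(10) = 274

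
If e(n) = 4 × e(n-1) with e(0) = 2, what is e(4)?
Computing step by step:
e(0) = 2
e(1) = 4 × 2 = 8
e(2) = 4 × 8 = 32
e(3) = 4 × 32 = 128
e(4) = 4 × 128 = 512

512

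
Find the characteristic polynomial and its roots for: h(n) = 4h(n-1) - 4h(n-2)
Substitute h(n) = rⁿ and divide through by rⁿ⁻²: r² - 4r + 4 = 0
Factor: (r - 2)² = 0, so r = 2 (double root).
General solution: h(n) = (A + Bn)·2ⁿ

Characteristic: r² - 4r + 4 = 0, Roots: r = 2 (double root)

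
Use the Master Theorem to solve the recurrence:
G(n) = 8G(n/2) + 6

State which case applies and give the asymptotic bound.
Master Theorem template: G(n) = a·G(n/b) + f(n).
Here: a=8, b=2, f(n)=6
Compute log_b(a) = log_2(8) = 3.
f(n) = 6 = O(n^(3-ε)) with ε = 3. Case 1: G(n) = Θ(n^log_b(a)) = Θ(n^3).

Case 1: G(n) = Θ(n^3)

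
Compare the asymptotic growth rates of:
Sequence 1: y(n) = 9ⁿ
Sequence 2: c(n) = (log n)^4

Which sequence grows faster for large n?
Comparing growth rates:
Growth-rate hierarchy: log n ≺ any polynomial ≺ any exponential cⁿ (c>1) ≺ n! ≺ nⁿ.
exponential base 9 dominates polylogarithmic (log n)^4 asymptotically.

y(n) grows faster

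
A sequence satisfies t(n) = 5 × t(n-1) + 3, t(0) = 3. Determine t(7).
Computing step by step:
t(0) = 3
t(1) = 5 × 3 + 3 = 18
t(2) = 5 × 18 + 3 = 93
t(3) = 5 × 93 + 3 = 468
t(4) = 5 × 468 + 3 = 2343
t(5) = 5 × 2343 + 3 = 11718
t(6) = 5 × 11718 + 3 = 58593
t(7) = 5 × 58593 + 3 = 292968

292968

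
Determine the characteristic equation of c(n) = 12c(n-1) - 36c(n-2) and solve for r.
Substitute c(n) = rⁿ and divide through by rⁿ⁻²: r² - 12r + 36 = 0
Factor: (r - 6)² = 0, so r = 6 (double root).
General solution: c(n) = (A + Bn)·6ⁿ

Characteristic: r² - 12r + 36 = 0, Roots: r = 6 (double root)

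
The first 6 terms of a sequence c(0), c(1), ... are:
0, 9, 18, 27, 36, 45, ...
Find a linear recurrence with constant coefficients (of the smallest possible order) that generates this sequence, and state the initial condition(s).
Look for the lowest-order linear relation among consecutive terms.
Observation: consecutive differences are constant (= 9).
Check at n=2: 1·9 + 9 = 18. ✓

c(n) = c(n-1) + 9, c(0) = 0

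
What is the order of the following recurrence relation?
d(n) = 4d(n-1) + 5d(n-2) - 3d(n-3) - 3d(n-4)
The order is the largest lag k for which d(n-k) appears. Here the deepest term is d(n-4), so the order is 4.

Order 4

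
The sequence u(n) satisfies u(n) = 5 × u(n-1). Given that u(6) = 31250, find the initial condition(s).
In general u(n) = 5ⁿ · u(0). At n = 6: u(0) = u(6) / 5^6 = 31250 / 15625 = 2.

u(0) = 2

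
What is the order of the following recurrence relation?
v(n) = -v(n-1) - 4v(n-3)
The order is the largest lag k for which v(n-k) appears. Here the deepest term is v(n-3), so the order is 3.

Order 3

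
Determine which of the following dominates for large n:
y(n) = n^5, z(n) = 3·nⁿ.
Comparing growth rates:
Growth-rate hierarchy: log n ≺ any polynomial ≺ any exponential cⁿ (c>1) ≺ n! ≺ nⁿ.
super-exponential nⁿ dominates polynomial degree 5 asymptotically.

z(n) grows faster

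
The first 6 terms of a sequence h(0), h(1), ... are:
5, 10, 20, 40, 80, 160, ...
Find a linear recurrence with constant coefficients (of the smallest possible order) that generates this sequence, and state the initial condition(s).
Look for the lowest-order linear relation among consecutive terms.
Observation: each term is 2× the previous.
Check at n=2: 2·10 = 20. ✓

h(n) = 2 × h(n-1), h(0) = 5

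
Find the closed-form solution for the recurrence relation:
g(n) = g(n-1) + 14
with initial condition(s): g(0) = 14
Recurrence: g(n) = g(n-1) + 14, initial: g(0) = 14.
Each step adds 14, so g(n) = g(0) + 14n = 14n + 14.

g(n) = 14n + 14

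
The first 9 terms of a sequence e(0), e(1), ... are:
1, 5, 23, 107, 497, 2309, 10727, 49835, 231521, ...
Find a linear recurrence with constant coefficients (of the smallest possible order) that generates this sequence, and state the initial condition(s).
Look for the lowest-order linear relation among consecutive terms.
Observation: e(n) - 4·e(n-1) - (3)·e(n-2) = 0 holds for the shown terms, and no order-1 relation e(n) = α·e(n-1) + β fits.
Check at n=3: 4·23 + (3)·5 = 107. ✓

e(n) = 4e(n-1) + 3e(n-2), e(0) = 1, e(1) = 5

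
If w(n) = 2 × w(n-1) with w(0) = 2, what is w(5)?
Computing step by step:
w(0) = 2
w(1) = 2 × 2 = 4
w(2) = 2 × 4 = 8
w(3) = 2 × 8 = 16
w(4) = 2 × 16 = 32
w(5) = 2 × 32 = 64

64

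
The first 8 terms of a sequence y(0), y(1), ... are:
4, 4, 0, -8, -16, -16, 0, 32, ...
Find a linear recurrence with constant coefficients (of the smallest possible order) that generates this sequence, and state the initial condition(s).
Look for the lowest-order linear relation among consecutive terms.
Observation: y(n) - 2·y(n-1) - (-2)·y(n-2) = 0 holds for the shown terms, and no order-1 relation y(n) = α·y(n-1) + β fits.
Check at n=3: 2·0 + (-2)·4 = -8. ✓

y(n) = 2y(n-1) - 2y(n-2), y(0) = 4, y(1) = 4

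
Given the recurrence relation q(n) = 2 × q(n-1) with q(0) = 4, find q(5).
Computing step by step:
q(0) = 4
q(1) = 2 × 4 = 8
q(2) = 2 × 8 = 16
q(3) = 2 × 16 = 32
q(4) = 2 × 32 = 64
q(5) = 2 × 64 = 128

128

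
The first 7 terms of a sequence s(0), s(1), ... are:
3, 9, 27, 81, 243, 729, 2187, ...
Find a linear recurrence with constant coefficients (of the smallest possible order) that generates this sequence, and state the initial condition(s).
Look for the lowest-order linear relation among consecutive terms.
Observation: each term is 3× the previous.
Check at n=2: 3·9 = 27. ✓

s(n) = 3 × s(n-1), s(0) = 3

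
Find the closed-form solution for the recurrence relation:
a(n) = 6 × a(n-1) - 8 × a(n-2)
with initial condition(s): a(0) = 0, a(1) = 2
Recurrence: a(n) = 6 × a(n-1) - 8 × a(n-2), initial: a(0) = 0, a(1) = 2.
Characteristic equation: r² - 6r + 8 = 0, which factors as (r - 4)(r - 2) = 0, so r = 4, 2. General solution a(n) = A·4ⁿ + B·2ⁿ. From a(0) = 0: A + B = 0. From a(1) = 2: 4A + 2B = 2. Solving gives A = 1, B = -1.

a(n) = 4ⁿ - 2ⁿ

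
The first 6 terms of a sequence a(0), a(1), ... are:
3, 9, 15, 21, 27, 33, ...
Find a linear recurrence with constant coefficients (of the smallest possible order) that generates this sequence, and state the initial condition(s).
Look for the lowest-order linear relation among consecutive terms.
Observation: consecutive differences are constant (= 6).
Check at n=2: 1·9 + 6 = 15. ✓

a(n) = a(n-1) + 6, a(0) = 3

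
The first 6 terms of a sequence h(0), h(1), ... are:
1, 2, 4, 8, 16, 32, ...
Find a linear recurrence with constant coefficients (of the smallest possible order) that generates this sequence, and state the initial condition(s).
Look for the lowest-order linear relation among consecutive terms.
Observation: each term is 2× the previous.
Check at n=2: 2·2 = 4. ✓

h(n) = 2 × h(n-1), h(0) = 1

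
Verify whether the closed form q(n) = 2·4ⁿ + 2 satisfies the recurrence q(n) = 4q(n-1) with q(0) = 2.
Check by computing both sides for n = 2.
From the recurrence with q(0) = 2:
  q(0) = 2, q(1) = 8, q(2) = 32
  so the recurrence gives q(2) = 32.
From the proposed closed form q(n) = 2·4ⁿ + 2:
  q(2) = 34.
The recurrence gives 32 but the closed form gives 34, so the closed form does not satisfy the recurrence.

No, the closed form is incorrect.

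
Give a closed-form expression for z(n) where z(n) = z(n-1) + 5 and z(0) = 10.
Recurrence: z(n) = z(n-1) + 5, initial: z(0) = 10.
Each step adds 5, so z(n) = z(0) + 5n = 5n + 10.

z(n) = 5n + 10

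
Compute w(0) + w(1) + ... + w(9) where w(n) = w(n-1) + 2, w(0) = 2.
Computing the sequence terms: 2, 4, 6, 8, 10, 12, 14, 16, 18, 20
Adding these values together:

110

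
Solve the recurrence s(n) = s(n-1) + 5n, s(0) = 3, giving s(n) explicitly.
Recurrence: s(n) = s(n-1) + 5n, initial: s(0) = 3.
Telescoping: s(n) = s(0) + 5·Σᵢ₌₁ⁿ i = 3 + 5·n(n+1)/2.

s(n) = 5·n(n+1)/2 + 3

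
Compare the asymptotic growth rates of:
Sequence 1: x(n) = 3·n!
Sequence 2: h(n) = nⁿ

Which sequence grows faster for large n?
Comparing growth rates:
Growth-rate hierarchy: log n ≺ any polynomial ≺ any exponential cⁿ (c>1) ≺ n! ≺ nⁿ.
super-exponential nⁿ dominates factorial asymptotically.

h(n) grows faster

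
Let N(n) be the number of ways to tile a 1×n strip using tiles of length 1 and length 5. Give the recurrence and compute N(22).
Condition on the last tile: it has length 1 (leaving a 1×(n-1) strip) or length 5 (leaving a 1×(n-5) strip), so N(n) = N(n-1) + N(n-5) (order-5 linear recurrence).
For 0 ≤ i < 5 only unit tiles fit, so N(i) = 1.
Iterating the recurrence: N(5) = 2, N(6) = 3, N(7) = 4, N(8) = 5, N(9) = 6, N(10) = 8, N(11) = 11, N(12) = 15, N(13) = 20, N(14) = 26, N(15) = 34, N(16) = 45, N(17) = 60, N(18) = 80, N(19) = 106, N(20) = 140, N(21) = 185, N(22) = 245.

N(n) = N(n-1) + N(n-5), with N(i) = 1 for 0 ≤ i < 5; N(22) = 245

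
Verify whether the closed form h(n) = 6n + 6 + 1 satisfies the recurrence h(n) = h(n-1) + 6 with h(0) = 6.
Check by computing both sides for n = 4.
From the recurrence with h(0) = 6:
  h(0) = 6, h(1) = 12, h(2) = 18, h(3) = 24, h(4) = 30
  so the recurrence gives h(4) = 30.
From the proposed closed form h(n) = 6n + 6 + 1:
  h(4) = 31.
The recurrence gives 30 but the closed form gives 31, so the closed form does not satisfy the recurrence.

No, the closed form is incorrect.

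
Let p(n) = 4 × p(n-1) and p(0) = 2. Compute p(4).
Computing step by step:
p(0) = 2
p(1) = 4 × 2 = 8
p(2) = 4 × 8 = 32
p(3) = 4 × 32 = 128
p(4) = 4 × 128 = 512

512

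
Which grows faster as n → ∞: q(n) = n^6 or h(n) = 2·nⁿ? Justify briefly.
Comparing growth rates:
Growth-rate hierarchy: log n ≺ any polynomial ≺ any exponential cⁿ (c>1) ≺ n! ≺ nⁿ.
super-exponential nⁿ dominates polynomial degree 6 asymptotically.

h(n) grows faster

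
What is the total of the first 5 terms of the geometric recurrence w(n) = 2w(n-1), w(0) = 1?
Computing the sequence terms: 1, 2, 4, 8, 16
Adding these values together:

31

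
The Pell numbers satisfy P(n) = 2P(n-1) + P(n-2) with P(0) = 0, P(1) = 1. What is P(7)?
Computing the sequence terms:
0, 1, 2, 5, 12, 29, 70, 169

169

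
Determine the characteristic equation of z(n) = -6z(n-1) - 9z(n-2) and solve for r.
Substitute z(n) = rⁿ and divide through by rⁿ⁻²: r² + 6r + 9 = 0
Factor: (r + 3)² = 0, so r = -3 (double root).
General solution: z(n) = (A + Bn)·(-3)ⁿ

Characteristic: r² + 6r + 9 = 0, Roots: r = -3 (double root)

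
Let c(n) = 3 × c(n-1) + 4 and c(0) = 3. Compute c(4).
Computing step by step:
c(0) = 3
c(1) = 3 × 3 + 4 = 13
c(2) = 3 × 13 + 4 = 43
c(3) = 3 × 43 + 4 = 133
c(4) = 3 × 133 + 4 = 403

403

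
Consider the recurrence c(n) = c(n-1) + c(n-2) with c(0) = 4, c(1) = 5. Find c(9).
Computing the sequence terms:
4, 5, 9, 14, 23, 37, 60, 97, 157, 254

254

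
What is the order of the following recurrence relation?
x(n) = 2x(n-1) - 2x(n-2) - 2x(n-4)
The order is the largest lag k for which x(n-k) appears. Here the deepest term is x(n-4), so the order is 4.

Order 4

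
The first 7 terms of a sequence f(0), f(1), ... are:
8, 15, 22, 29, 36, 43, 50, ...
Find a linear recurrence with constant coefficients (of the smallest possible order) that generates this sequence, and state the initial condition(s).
Look for the lowest-order linear relation among consecutive terms.
Observation: consecutive differences are constant (= 7).
Check at n=2: 1·15 + 7 = 22. ✓

f(n) = f(n-1) + 7, f(0) = 8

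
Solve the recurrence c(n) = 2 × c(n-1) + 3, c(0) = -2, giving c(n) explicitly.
Recurrence: c(n) = 2 × c(n-1) + 3, initial: c(0) = -2.
Try c(n) = A·2ⁿ + C. Substituting: A·2ⁿ + C = 2(A·2ⁿ⁻¹ + C) + 3 = A·2ⁿ + 2C + 3, so C = 2C + 3, giving C = -3. Then c(0) = A - 3 = -2 gives A = 1.

c(n) = 2ⁿ - 3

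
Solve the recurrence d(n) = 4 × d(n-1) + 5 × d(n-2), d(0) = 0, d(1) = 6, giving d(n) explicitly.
Recurrence: d(n) = 4 × d(n-1) + 5 × d(n-2), initial: d(0) = 0, d(1) = 6.
Characteristic equation: r² - 4r - 5 = 0, which factors as (r - 5)(r + 1) = 0, so r = 5, -1. General solution d(n) = A·5ⁿ + B·(-1)ⁿ. From d(0) = 0: A + B = 0. From d(1) = 6: 5A - 1B = 6. Solving gives A = 1, B = -1.

d(n) = 5ⁿ - (-1)ⁿ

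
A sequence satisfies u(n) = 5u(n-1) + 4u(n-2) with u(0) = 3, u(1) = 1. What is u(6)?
Computing the sequence terms:
3, 1, 17, 89, 513, 2921, 16657

16657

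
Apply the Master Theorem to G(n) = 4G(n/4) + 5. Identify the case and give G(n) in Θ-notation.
Master Theorem template: G(n) = a·G(n/b) + f(n).
Here: a=4, b=4, f(n)=5
Compute log_b(a) = log_4(4) = 1.
f(n) = 5 = O(n^(1-ε)) with ε = 1. Case 1: G(n) = Θ(n^log_b(a)) = Θ(n).

Case 1: G(n) = Θ(n)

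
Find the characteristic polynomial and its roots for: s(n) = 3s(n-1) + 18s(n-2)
Substitute s(n) = rⁿ and divide through by rⁿ⁻²: r² - 3r - 18 = 0
Factor: (r - 6)(r + 3) = 0, so r = 6, -3.
General solution: s(n) = A·6ⁿ + B·(-3)ⁿ

Characteristic: r² - 3r - 18 = 0, Roots: r = 6, -3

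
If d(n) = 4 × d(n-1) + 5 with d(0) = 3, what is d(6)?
Computing step by step:
d(0) = 3
d(1) = 4 × 3 + 5 = 17
d(2) = 4 × 17 + 5 = 73
d(3) = 4 × 73 + 5 = 297
d(4) = 4 × 297 + 5 = 1193
d(5) = 4 × 1193 + 5 = 4777
d(6) = 4 × 4777 + 5 = 19113

19113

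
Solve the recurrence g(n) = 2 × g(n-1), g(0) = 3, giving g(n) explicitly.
Recurrence: g(n) = 2 × g(n-1), initial: g(0) = 3.
Each term is 2 times the previous, so this is geometric with ratio 2. After n steps: g(n) = g(0)·2ⁿ = 3·2ⁿ.

g(n) = 3·2ⁿ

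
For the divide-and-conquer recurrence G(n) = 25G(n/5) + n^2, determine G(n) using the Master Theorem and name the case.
Master Theorem template: G(n) = a·G(n/b) + f(n).
Here: a=25, b=5, f(n)=n^2
Compute log_b(a) = log_5(25) = 2.
f(n) = n^2 = Θ(n^2). Case 2: G(n) = Θ(n^2 log n).

Case 2: G(n) = Θ(n^2 log n)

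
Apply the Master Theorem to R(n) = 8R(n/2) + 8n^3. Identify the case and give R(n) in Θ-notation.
Master Theorem template: R(n) = a·R(n/b) + f(n).
Here: a=8, b=2, f(n)=8n^3
Compute log_b(a) = log_2(8) = 3.
f(n) = 8n^3 = Θ(n^3). Case 2: R(n) = Θ(n^3 log n).

Case 2: R(n) = Θ(n^3 log n)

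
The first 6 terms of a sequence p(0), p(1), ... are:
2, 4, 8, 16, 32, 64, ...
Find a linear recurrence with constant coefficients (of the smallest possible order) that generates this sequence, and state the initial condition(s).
Look for the lowest-order linear relation among consecutive terms.
Observation: each term is 2× the previous.
Check at n=2: 2·4 = 8. ✓

p(n) = 2 × p(n-1), p(0) = 2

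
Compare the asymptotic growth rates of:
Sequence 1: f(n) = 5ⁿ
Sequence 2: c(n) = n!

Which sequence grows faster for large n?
Comparing growth rates:
Growth-rate hierarchy: log n ≺ any polynomial ≺ any exponential cⁿ (c>1) ≺ n! ≺ nⁿ.
factorial dominates exponential base 5 asymptotically.

c(n) grows faster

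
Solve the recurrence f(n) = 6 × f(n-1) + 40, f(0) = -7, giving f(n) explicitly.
Recurrence: f(n) = 6 × f(n-1) + 40, initial: f(0) = -7.
Try f(n) = A·6ⁿ + C. Substituting: A·6ⁿ + C = 6(A·6ⁿ⁻¹ + C) + 40 = A·6ⁿ + 6C + 40, so C = 6C + 40, giving C = -8. Then f(0) = A - 8 = -7 gives A = 1.

f(n) = 6ⁿ - 8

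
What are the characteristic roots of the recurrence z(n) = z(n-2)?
Substitute z(n) = rⁿ and divide through by rⁿ⁻²: r² - 1 = 0
Factor: (r + 1)(r - 1) = 0, so r = -1, 1.
General solution: z(n) = A·(-1)ⁿ + B·1ⁿ

Characteristic: r² - 1 = 0, Roots: r = -1, 1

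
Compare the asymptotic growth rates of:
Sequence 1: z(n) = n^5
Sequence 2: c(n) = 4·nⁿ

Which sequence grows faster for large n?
Comparing growth rates:
Growth-rate hierarchy: log n ≺ any polynomial ≺ any exponential cⁿ (c>1) ≺ n! ≺ nⁿ.
super-exponential nⁿ dominates polynomial degree 5 asymptotically.

c(n) grows faster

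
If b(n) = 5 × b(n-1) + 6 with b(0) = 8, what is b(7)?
Computing step by step:
b(0) = 8
b(1) = 5 × 8 + 6 = 46
b(2) = 5 × 46 + 6 = 236
b(3) = 5 × 236 + 6 = 1186
b(4) = 5 × 1186 + 6 = 5936
b(5) = 5 × 5936 + 6 = 29686
b(6) = 5 × 29686 + 6 = 148436
b(7) = 5 × 148436 + 6 = 742186

742186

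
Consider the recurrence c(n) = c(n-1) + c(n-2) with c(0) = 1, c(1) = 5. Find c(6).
Computing the sequence terms:
1, 5, 6, 11, 17, 28, 45

45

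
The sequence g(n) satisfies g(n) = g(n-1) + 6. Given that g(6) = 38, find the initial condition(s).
g(6) = g(0) + 6·6, so g(0) = 38 - 36 = 2.

g(0) = 2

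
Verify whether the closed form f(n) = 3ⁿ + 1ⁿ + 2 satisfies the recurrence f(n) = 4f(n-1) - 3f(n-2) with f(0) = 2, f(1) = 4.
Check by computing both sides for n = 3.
From the recurrence with f(0) = 2, f(1) = 4:
  f(0) = 2, f(1) = 4, f(2) = 10, f(3) = 28
  so the recurrence gives f(3) = 28.
From the proposed closed form f(n) = 3ⁿ + 1ⁿ + 2:
  f(3) = 30.
The recurrence gives 28 but the closed form gives 30, so the closed form does not satisfy the recurrence.

No, the closed form is incorrect.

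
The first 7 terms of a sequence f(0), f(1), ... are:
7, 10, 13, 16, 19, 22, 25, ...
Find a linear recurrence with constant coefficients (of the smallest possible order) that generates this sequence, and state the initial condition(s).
Look for the lowest-order linear relation among consecutive terms.
Observation: consecutive differences are constant (= 3).
Check at n=2: 1·10 + 3 = 13. ✓

f(n) = f(n-1) + 3, f(0) = 7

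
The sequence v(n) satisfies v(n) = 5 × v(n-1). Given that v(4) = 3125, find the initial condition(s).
In general v(n) = 5ⁿ · v(0). At n = 4: v(0) = v(4) / 5^4 = 3125 / 625 = 5.

v(0) = 5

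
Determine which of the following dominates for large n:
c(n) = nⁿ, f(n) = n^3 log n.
Comparing growth rates:
Growth-rate hierarchy: log n ≺ any polynomial ≺ any exponential cⁿ (c>1) ≺ n! ≺ nⁿ.
super-exponential nⁿ dominates polynomial degree 3 (with log factor) asymptotically.

c(n) grows faster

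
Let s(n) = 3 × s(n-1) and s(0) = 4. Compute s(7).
Computing step by step:
s(0) = 4
s(1) = 3 × 4 = 12
s(2) = 3 × 12 = 36
s(3) = 3 × 36 = 108
s(4) = 3 × 108 = 324
s(5) = 3 × 324 = 972
s(6) = 3 × 972 = 2916
s(7) = 3 × 2916 = 8748

8748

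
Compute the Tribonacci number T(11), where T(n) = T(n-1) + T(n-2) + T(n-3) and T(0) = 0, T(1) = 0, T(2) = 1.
Computing the sequence terms:
0, 0, 1, 1, 2, 4, 7, 13, 24, 44, 81, 149

149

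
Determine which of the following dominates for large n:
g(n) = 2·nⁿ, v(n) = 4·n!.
Comparing growth rates:
Growth-rate hierarchy: log n ≺ any polynomial ≺ any exponential cⁿ (c>1) ≺ n! ≺ nⁿ.
super-exponential nⁿ dominates factorial asymptotically.

g(n) grows faster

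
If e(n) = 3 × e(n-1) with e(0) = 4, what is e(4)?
Computing step by step:
e(0) = 4
e(1) = 3 × 4 = 12
e(2) = 3 × 12 = 36
e(3) = 3 × 36 = 108
e(4) = 3 × 108 = 324

324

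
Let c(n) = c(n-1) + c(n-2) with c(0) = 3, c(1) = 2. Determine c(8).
Computing the sequence terms:
3, 2, 5, 7, 12, 19, 31, 50, 81

81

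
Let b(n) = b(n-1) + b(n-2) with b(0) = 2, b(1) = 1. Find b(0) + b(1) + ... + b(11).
Computing the sequence terms: 2, 1, 3, 4, 7, 11, 18, 29, 47, 76, 123, 199
Adding these values together:

520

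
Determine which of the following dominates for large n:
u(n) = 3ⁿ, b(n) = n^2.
Comparing growth rates:
Growth-rate hierarchy: log n ≺ any polynomial ≺ any exponential cⁿ (c>1) ≺ n! ≺ nⁿ.
exponential base 3 dominates polynomial degree 2 asymptotically.

u(n) grows faster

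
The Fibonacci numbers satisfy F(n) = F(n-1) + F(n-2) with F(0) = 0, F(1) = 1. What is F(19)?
Computing the sequence terms:
0, 1, 1, 2, 3, 5, 8, 13, 21, 34, 55, 89, 144, 233, 377, 610, 987, 1597, 2584, 4181

4181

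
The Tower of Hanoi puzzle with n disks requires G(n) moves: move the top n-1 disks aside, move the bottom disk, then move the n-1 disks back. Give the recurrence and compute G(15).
Moving n disks = move the top n-1 disks aside (G(n-1) moves) + move the largest disk (1 move) + move the n-1 disks back on top (G(n-1) moves), so G(n) = 2G(n-1) + 1, with G(1) = 1 (a single disk takes one move).
First terms: 1, 3, 7, 15, 31, 63, … — each is one less than a power of 2. Indeed G(n) + 1 = 2(G(n-1) + 1) with G(1) + 1 = 2, so G(n) + 1 = 2ⁿ and G(n) = 2ⁿ - 1.
Hence G(15) = 2^15 - 1 = 32768 - 1 = 32767.

G(n) = 2G(n-1) + 1, G(1) = 1; G(15) = 32767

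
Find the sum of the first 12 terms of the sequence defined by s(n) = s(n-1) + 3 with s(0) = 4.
Computing the sequence terms: 4, 7, 10, 13, 16, 19, 22, 25, 28, 31, 34, 37
Adding these values together:

246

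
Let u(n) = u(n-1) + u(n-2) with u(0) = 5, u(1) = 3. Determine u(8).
Computing the sequence terms:
5, 3, 8, 11, 19, 30, 49, 79, 128

128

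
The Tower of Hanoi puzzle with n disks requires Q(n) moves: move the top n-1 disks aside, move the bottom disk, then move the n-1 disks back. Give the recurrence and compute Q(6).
Moving n disks = move the top n-1 disks aside (Q(n-1) moves) + move the largest disk (1 move) + move the n-1 disks back on top (Q(n-1) moves), so Q(n) = 2Q(n-1) + 1, with Q(1) = 1 (a single disk takes one move).
First terms: 1, 3, 7, 15, 31, 63, … — each is one less than a power of 2. Indeed Q(n) + 1 = 2(Q(n-1) + 1) with Q(1) + 1 = 2, so Q(n) + 1 = 2ⁿ and Q(n) = 2ⁿ - 1.
Hence Q(6) = 2^6 - 1 = 64 - 1 = 63.

Q(n) = 2Q(n-1) + 1, Q(1) = 1; Q(6) = 63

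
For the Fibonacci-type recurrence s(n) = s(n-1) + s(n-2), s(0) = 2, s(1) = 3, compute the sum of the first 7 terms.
Computing the sequence terms: 2, 3, 5, 8, 13, 21, 34
Adding these values together:

86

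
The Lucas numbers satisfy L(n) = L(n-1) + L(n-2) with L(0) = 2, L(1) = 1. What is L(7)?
Computing the sequence terms:
2, 1, 3, 4, 7, 11, 18, 29

29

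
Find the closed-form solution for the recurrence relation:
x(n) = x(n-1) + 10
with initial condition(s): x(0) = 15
Recurrence: x(n) = x(n-1) + 10, initial: x(0) = 15.
Each step adds 10, so x(n) = x(0) + 10n = 10n + 15.

x(n) = 10n + 15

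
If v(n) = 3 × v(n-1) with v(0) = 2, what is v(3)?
Computing step by step:
v(0) = 2
v(1) = 3 × 2 = 6
v(2) = 3 × 6 = 18
v(3) = 3 × 18 = 54

54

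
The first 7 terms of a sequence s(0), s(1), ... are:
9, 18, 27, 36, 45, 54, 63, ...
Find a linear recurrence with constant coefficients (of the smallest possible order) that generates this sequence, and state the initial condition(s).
Look for the lowest-order linear relation among consecutive terms.
Observation: consecutive differences are constant (= 9).
Check at n=2: 1·18 + 9 = 27. ✓

s(n) = s(n-1) + 9, s(0) = 9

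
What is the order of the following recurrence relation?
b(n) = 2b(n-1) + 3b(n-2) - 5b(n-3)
The order is the largest lag k for which b(n-k) appears. Here the deepest term is b(n-3), so the order is 3.

Order 3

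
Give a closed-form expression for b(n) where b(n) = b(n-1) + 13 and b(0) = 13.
Recurrence: b(n) = b(n-1) + 13, initial: b(0) = 13.
Each step adds 13, so b(n) = b(0) + 13n = 13n + 13.

b(n) = 13n + 13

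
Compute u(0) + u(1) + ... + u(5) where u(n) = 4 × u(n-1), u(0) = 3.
Computing the sequence terms: 3, 12, 48, 192, 768, 3072
Adding these values together:

4095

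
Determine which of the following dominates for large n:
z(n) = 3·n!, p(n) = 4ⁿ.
Comparing growth rates:
Growth-rate hierarchy: log n ≺ any polynomial ≺ any exponential cⁿ (c>1) ≺ n! ≺ nⁿ.
factorial dominates exponential base 4 asymptotically.

z(n) grows faster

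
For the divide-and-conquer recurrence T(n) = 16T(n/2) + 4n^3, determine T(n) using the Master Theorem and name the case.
Master Theorem template: T(n) = a·T(n/b) + f(n).
Here: a=16, b=2, f(n)=4n^3
Compute log_b(a) = log_2(16) = 4.
f(n) = 4n^3 = O(n^(4-ε)) with ε = 1. Case 1: T(n) = Θ(n^log_b(a)) = Θ(n^4).

Case 1: T(n) = Θ(n^4)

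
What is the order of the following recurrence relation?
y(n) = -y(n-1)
The order is the largest lag k for which y(n-k) appears. Here the deepest term is y(n-1), so the order is 1.

Order 1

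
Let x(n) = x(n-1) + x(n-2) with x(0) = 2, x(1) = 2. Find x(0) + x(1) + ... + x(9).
Computing the sequence terms: 2, 2, 4, 6, 10, 16, 26, 42, 68, 110
Adding these values together:

286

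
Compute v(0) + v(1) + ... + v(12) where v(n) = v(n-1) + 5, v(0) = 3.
Computing the sequence terms: 3, 8, 13, 18, 23, 28, 33, 38, 43, 48, 53, 58, 63
Adding these values together:

429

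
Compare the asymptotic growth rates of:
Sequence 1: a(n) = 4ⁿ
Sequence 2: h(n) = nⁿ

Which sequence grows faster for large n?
Comparing growth rates:
Growth-rate hierarchy: log n ≺ any polynomial ≺ any exponential cⁿ (c>1) ≺ n! ≺ nⁿ.
super-exponential nⁿ dominates exponential base 4 asymptotically.

h(n) grows faster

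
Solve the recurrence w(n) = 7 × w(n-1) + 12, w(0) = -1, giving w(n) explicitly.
Recurrence: w(n) = 7 × w(n-1) + 12, initial: w(0) = -1.
Try w(n) = A·7ⁿ + C. Substituting: A·7ⁿ + C = 7(A·7ⁿ⁻¹ + C) + 12 = A·7ⁿ + 7C + 12, so C = 7C + 12, giving C = -2. Then w(0) = A - 2 = -1 gives A = 1.

w(n) = 7ⁿ - 2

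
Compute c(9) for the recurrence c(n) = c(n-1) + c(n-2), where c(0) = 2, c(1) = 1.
Computing the sequence terms:
2, 1, 3, 4, 7, 11, 18, 29, 47, 76

76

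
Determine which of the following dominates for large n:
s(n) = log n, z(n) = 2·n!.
Comparing growth rates:
Growth-rate hierarchy: log n ≺ any polynomial ≺ any exponential cⁿ (c>1) ≺ n! ≺ nⁿ.
factorial dominates logarithmic asymptotically.

z(n) grows faster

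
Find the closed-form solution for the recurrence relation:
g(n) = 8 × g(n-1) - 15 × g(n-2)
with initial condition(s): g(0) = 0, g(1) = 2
Recurrence: g(n) = 8 × g(n-1) - 15 × g(n-2), initial: g(0) = 0, g(1) = 2.
Characteristic equation: r² - 8r + 15 = 0, which factors as (r - 5)(r - 3) = 0, so r = 5, 3. General solution g(n) = A·5ⁿ + B·3ⁿ. From g(0) = 0: A + B = 0. From g(1) = 2: 5A + 3B = 2. Solving gives A = 1, B = -1.

g(n) = 5ⁿ - 3ⁿ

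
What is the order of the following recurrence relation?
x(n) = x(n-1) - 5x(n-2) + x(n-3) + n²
The order is the largest lag k for which x(n-k) appears. Here the deepest term is x(n-3) (the n² term is non-homogeneous and does not affect the order), so the order is 3.

Order 3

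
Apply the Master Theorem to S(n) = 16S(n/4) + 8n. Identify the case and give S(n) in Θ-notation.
Master Theorem template: S(n) = a·S(n/b) + f(n).
Here: a=16, b=4, f(n)=8n
Compute log_b(a) = log_4(16) = 2.
f(n) = 8n = O(n^(2-ε)) with ε = 1. Case 1: S(n) = Θ(n^log_b(a)) = Θ(n^2).

Case 1: S(n) = Θ(n^2)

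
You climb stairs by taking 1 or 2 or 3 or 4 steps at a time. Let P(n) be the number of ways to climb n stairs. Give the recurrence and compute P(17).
Condition on the size of the last step (1 to 4): before it there were n-1, …, n-4 stairs climbed, and these cases are disjoint, so P(n) = P(n-1) + P(n-2) + P(n-3) + P(n-4) (order-4 linear recurrence).
Initial conditions by direct count (compositions of i into parts ≤ 4): P(1) = 1; P(2) = 2; P(3) = 4; P(4) = 8.
Iterating the recurrence: P(5) = 15, P(6) = 29, P(7) = 56, P(8) = 108, P(9) = 208, P(10) = 401, P(11) = 773, P(12) = 1490, P(13) = 2872, P(14) = 5536, P(15) = 10671, P(16) = 20569, P(17) = 39648.

P(n) = P(n-1) + P(n-2) + P(n-3) + P(n-4), P(1) = 1, P(2) = 2, P(3) = 4, P(4) = 8; P(17) = 39648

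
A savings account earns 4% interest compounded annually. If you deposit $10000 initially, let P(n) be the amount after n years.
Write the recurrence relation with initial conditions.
Each year the balance grows by 4%, i.e. is multiplied by 1 + 4/100 = 1.04, so P(n) = 1.04 × P(n-1). The initial deposit gives P(0) = 10000.
Unrolling gives the closed form P(n) = 10000 × (1.04)ⁿ.

P(n) = 1.04 × P(n-1), P(0) = 10000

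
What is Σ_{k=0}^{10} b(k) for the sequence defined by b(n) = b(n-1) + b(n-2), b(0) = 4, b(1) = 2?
Computing the sequence terms: 4, 2, 6, 8, 14, 22, 36, 58, 94, 152, 246
Adding these values together:

642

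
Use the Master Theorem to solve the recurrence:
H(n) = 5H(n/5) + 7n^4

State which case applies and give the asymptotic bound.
Master Theorem template: H(n) = a·H(n/b) + f(n).
Here: a=5, b=5, f(n)=7n^4
Compute log_b(a) = log_5(5) = 1.
f(n) = 7n^4 = Ω(n^(1+ε)) with ε = 3, and the regularity condition holds (a·f(n/b) = (a/b^4)·f(n) with a/b^4 = 5^-3 < 1). Case 3: H(n) = Θ(f(n)) = Θ(n^4).

Case 3: H(n) = Θ(n^4)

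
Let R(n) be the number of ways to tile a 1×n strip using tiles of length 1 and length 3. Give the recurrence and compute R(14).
Condition on the last tile: it has length 1 (leaving a 1×(n-1) strip) or length 3 (leaving a 1×(n-3) strip), so R(n) = R(n-1) + R(n-3) (order-3 linear recurrence).
For 0 ≤ i < 3 only unit tiles fit, so R(i) = 1.
Iterating the recurrence: R(3) = 2, R(4) = 3, R(5) = 4, R(6) = 6, R(7) = 9, R(8) = 13, R(9) = 19, R(10) = 28, R(11) = 41, R(12) = 60, R(13) = 88, R(14) = 129.

R(n) = R(n-1) + R(n-3), with R(i) = 1 for 0 ≤ i < 3; R(14) = 129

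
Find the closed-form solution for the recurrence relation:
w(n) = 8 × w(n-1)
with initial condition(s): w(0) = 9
Recurrence: w(n) = 8 × w(n-1), initial: w(0) = 9.
Each term is 8 times the previous, so this is geometric with ratio 8. After n steps: w(n) = w(0)·8ⁿ = 9·8ⁿ.

w(n) = 9·8ⁿ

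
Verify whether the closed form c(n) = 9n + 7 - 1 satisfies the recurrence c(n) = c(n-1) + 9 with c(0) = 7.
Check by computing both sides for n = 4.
From the recurrence with c(0) = 7:
  c(0) = 7, c(1) = 16, c(2) = 25, c(3) = 34, c(4) = 43
  so the recurrence gives c(4) = 43.
From the proposed closed form c(n) = 9n + 7 - 1:
  c(4) = 42.
The recurrence gives 43 but the closed form gives 42, so the closed form does not satisfy the recurrence.

No, the closed form is incorrect.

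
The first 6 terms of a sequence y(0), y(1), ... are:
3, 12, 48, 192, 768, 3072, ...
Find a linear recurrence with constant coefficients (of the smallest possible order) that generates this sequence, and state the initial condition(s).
Look for the lowest-order linear relation among consecutive terms.
Observation: each term is 4× the previous.
Check at n=2: 4·12 = 48. ✓

y(n) = 4 × y(n-1), y(0) = 3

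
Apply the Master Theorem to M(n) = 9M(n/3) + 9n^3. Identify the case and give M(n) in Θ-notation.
Master Theorem template: M(n) = a·M(n/b) + f(n).
Here: a=9, b=3, f(n)=9n^3
Compute log_b(a) = log_3(9) = 2.
f(n) = 9n^3 = Ω(n^(2+ε)) with ε = 1, and the regularity condition holds (a·f(n/b) = (a/b^3)·f(n) with a/b^3 = 3^-1 < 1). Case 3: M(n) = Θ(f(n)) = Θ(n^3).

Case 3: M(n) = Θ(n^3)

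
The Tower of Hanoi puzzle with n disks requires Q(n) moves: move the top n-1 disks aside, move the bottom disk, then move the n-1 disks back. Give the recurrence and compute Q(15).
Moving n disks = move the top n-1 disks aside (Q(n-1) moves) + move the largest disk (1 move) + move the n-1 disks back on top (Q(n-1) moves), so Q(n) = 2Q(n-1) + 1, with Q(1) = 1 (a single disk takes one move).
First terms: 1, 3, 7, 15, 31, 63, … — each is one less than a power of 2. Indeed Q(n) + 1 = 2(Q(n-1) + 1) with Q(1) + 1 = 2, so Q(n) + 1 = 2ⁿ and Q(n) = 2ⁿ - 1.
Hence Q(15) = 2^15 - 1 = 32768 - 1 = 32767.

Q(n) = 2Q(n-1) + 1, Q(1) = 1; Q(15) = 32767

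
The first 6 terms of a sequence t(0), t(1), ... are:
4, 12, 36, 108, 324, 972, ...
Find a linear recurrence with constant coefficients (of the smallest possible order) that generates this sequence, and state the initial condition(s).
Look for the lowest-order linear relation among consecutive terms.
Observation: each term is 3× the previous.
Check at n=2: 3·12 = 36. ✓

t(n) = 3 × t(n-1), t(0) = 4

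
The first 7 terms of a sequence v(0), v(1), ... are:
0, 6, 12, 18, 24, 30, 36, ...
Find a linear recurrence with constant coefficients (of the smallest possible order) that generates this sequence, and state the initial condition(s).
Look for the lowest-order linear relation among consecutive terms.
Observation: consecutive differences are constant (= 6).
Check at n=2: 1·6 + 6 = 12. ✓

v(n) = v(n-1) + 6, v(0) = 0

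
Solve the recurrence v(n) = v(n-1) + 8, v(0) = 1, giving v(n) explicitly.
Recurrence: v(n) = v(n-1) + 8, initial: v(0) = 1.
Each step adds 8, so v(n) = v(0) + 8n = 8n + 1.

v(n) = 8n + 1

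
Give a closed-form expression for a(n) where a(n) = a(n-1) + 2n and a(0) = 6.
Recurrence: a(n) = a(n-1) + 2n, initial: a(0) = 6.
Telescoping: a(n) = a(0) + 2·Σᵢ₌₁ⁿ i = 6 + 2·n(n+1)/2.

a(n) = 2·n(n+1)/2 + 6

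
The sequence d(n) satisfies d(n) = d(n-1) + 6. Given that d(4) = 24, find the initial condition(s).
d(4) = d(0) + 4·6, so d(0) = 24 - 24 = 0.

d(0) = 0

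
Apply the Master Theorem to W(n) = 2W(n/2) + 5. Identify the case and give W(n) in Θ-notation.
Master Theorem template: W(n) = a·W(n/b) + f(n).
Here: a=2, b=2, f(n)=5
Compute log_b(a) = log_2(2) = 1.
f(n) = 5 = O(n^(1-ε)) with ε = 1. Case 1: W(n) = Θ(n^log_b(a)) = Θ(n).

Case 1: W(n) = Θ(n)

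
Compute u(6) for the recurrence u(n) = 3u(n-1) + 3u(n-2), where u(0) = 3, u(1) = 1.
Computing the sequence terms:
3, 1, 12, 39, 153, 576, 2187

2187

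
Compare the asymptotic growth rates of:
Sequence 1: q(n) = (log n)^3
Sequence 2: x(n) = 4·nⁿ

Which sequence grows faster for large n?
Comparing growth rates:
Growth-rate hierarchy: log n ≺ any polynomial ≺ any exponential cⁿ (c>1) ≺ n! ≺ nⁿ.
super-exponential nⁿ dominates polylogarithmic (log n)^3 asymptotically.

x(n) grows faster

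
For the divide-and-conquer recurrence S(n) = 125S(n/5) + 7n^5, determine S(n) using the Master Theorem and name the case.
Master Theorem template: S(n) = a·S(n/b) + f(n).
Here: a=125, b=5, f(n)=7n^5
Compute log_b(a) = log_5(125) = 3.
f(n) = 7n^5 = Ω(n^(3+ε)) with ε = 2, and the regularity condition holds (a·f(n/b) = (a/b^5)·f(n) with a/b^5 = 5^-2 < 1). Case 3: S(n) = Θ(f(n)) = Θ(n^5).

Case 3: S(n) = Θ(n^5)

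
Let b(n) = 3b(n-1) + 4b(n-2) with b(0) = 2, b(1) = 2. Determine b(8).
Computing the sequence terms:
2, 2, 14, 50, 206, 818, 3278, 13106, 52430

52430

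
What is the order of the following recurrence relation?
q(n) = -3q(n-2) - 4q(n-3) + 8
The order is the largest lag k for which q(n-k) appears. Here the deepest term is q(n-3) (the 8 term is non-homogeneous and does not affect the order), so the order is 3.

Order 3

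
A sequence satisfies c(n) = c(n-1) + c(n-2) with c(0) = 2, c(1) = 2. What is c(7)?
Computing the sequence terms:
2, 2, 4, 6, 10, 16, 26, 42

42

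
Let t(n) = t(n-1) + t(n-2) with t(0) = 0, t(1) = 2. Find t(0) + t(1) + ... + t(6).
Computing the sequence terms: 0, 2, 2, 4, 6, 10, 16
Adding these values together:

40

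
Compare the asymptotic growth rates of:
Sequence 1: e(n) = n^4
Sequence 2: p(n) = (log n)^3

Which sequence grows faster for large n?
Comparing growth rates:
Growth-rate hierarchy: log n ≺ any polynomial ≺ any exponential cⁿ (c>1) ≺ n! ≺ nⁿ.
polynomial degree 4 dominates polylogarithmic (log n)^3 asymptotically.

e(n) grows faster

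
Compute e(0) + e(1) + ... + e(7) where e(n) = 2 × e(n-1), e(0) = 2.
Computing the sequence terms: 2, 4, 8, 16, 32, 64, 128, 256
Adding these values together:

510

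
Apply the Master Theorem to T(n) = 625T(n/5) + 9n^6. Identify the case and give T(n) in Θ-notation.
Master Theorem template: T(n) = a·T(n/b) + f(n).
Here: a=625, b=5, f(n)=9n^6
Compute log_b(a) = log_5(625) = 4.
f(n) = 9n^6 = Ω(n^(4+ε)) with ε = 2, and the regularity condition holds (a·f(n/b) = (a/b^6)·f(n) with a/b^6 = 5^-2 < 1). Case 3: T(n) = Θ(f(n)) = Θ(n^6).

Case 3: T(n) = Θ(n^6)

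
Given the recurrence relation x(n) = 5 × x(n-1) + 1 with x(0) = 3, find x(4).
Computing step by step:
x(0) = 3
x(1) = 5 × 3 + 1 = 16
x(2) = 5 × 16 + 1 = 81
x(3) = 5 × 81 + 1 = 406
x(4) = 5 × 406 + 1 = 2031

2031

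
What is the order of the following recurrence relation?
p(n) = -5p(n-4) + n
The order is the largest lag k for which p(n-k) appears. Here the deepest term is p(n-4) (the n term is non-homogeneous and does not affect the order), so the order is 4.

Order 4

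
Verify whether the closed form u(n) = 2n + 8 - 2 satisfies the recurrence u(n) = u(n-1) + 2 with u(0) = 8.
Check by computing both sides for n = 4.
From the recurrence with u(0) = 8:
  u(0) = 8, u(1) = 10, u(2) = 12, u(3) = 14, u(4) = 16
  so the recurrence gives u(4) = 16.
From the proposed closed form u(n) = 2n + 8 - 2:
  u(4) = 14.
The recurrence gives 16 but the closed form gives 14, so the closed form does not satisfy the recurrence.

No, the closed form is incorrect.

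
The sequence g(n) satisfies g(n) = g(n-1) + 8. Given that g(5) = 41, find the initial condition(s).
g(5) = g(0) + 5·8, so g(0) = 41 - 40 = 1.

g(0) = 1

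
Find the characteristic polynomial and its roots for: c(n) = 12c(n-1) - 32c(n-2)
Substitute c(n) = rⁿ and divide through by rⁿ⁻²: r² - 12r + 32 = 0
Factor: (r - 8)(r - 4) = 0, so r = 8, 4.
General solution: c(n) = A·8ⁿ + B·4ⁿ

Characteristic: r² - 12r + 32 = 0, Roots: r = 8, 4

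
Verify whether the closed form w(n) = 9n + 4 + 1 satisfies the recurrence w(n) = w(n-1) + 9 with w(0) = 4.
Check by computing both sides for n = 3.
From the recurrence with w(0) = 4:
  w(0) = 4, w(1) = 13, w(2) = 22, w(3) = 31
  so the recurrence gives w(3) = 31.
From the proposed closed form w(n) = 9n + 4 + 1:
  w(3) = 32.
The recurrence gives 31 but the closed form gives 32, so the closed form does not satisfy the recurrence.

No, the closed form is incorrect.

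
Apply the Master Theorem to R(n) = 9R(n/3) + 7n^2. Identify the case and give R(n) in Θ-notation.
Master Theorem template: R(n) = a·R(n/b) + f(n).
Here: a=9, b=3, f(n)=7n^2
Compute log_b(a) = log_3(9) = 2.
f(n) = 7n^2 = Θ(n^2). Case 2: R(n) = Θ(n^2 log n).

Case 2: R(n) = Θ(n^2 log n)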